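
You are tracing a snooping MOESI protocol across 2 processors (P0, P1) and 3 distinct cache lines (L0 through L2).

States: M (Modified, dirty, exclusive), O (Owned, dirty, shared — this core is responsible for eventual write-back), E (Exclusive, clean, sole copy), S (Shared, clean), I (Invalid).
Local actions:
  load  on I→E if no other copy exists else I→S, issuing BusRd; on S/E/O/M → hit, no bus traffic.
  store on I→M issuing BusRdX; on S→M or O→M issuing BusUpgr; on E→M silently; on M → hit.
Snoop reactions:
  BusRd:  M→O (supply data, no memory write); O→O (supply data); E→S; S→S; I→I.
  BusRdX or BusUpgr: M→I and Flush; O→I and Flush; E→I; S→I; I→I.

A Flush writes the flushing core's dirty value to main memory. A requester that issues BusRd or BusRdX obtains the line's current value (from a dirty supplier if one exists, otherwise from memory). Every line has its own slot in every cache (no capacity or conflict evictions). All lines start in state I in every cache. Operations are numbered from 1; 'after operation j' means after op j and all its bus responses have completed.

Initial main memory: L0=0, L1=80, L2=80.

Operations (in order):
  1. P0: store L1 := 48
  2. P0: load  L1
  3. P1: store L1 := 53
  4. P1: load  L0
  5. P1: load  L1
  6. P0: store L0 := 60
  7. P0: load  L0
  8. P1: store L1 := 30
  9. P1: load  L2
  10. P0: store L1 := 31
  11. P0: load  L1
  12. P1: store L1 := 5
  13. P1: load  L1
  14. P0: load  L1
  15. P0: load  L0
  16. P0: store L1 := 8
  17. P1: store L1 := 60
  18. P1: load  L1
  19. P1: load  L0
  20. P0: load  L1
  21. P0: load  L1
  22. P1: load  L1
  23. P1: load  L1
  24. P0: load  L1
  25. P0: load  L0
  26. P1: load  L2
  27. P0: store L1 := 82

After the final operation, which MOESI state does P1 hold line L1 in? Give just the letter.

  op1 P0: store L1 := 48 → M/I on L1; bus BusRdX; mem=80
  op2 P0: load  L1 → M/I on L1; bus (none); mem=80
  op3 P1: store L1 := 53 → I/M on L1; bus BusRdX Flush; mem=48
  op4 P1: load  L0 → I/E on L0; bus BusRd; mem=0
  op5 P1: load  L1 → I/M on L1; bus (none); mem=48
  op6 P0: store L0 := 60 → M/I on L0; bus BusRdX; mem=0
  op7 P0: load  L0 → M/I on L0; bus (none); mem=0
  op8 P1: store L1 := 30 → I/M on L1; bus (none); mem=48
  op9 P1: load  L2 → I/E on L2; bus BusRd; mem=80
  op10 P0: store L1 := 31 → M/I on L1; bus BusRdX Flush; mem=30
  op11 P0: load  L1 → M/I on L1; bus (none); mem=30
  op12 P1: store L1 := 5 → I/M on L1; bus BusRdX Flush; mem=31
  op13 P1: load  L1 → I/M on L1; bus (none); mem=31
  op14 P0: load  L1 → S/O on L1; bus BusRd; mem=31
  op15 P0: load  L0 → M/I on L0; bus (none); mem=0
  op16 P0: store L1 := 8 → M/I on L1; bus BusUpgr Flush; mem=5
  op17 P1: store L1 := 60 → I/M on L1; bus BusRdX Flush; mem=8
  op18 P1: load  L1 → I/M on L1; bus (none); mem=8
  op19 P1: load  L0 → O/S on L0; bus BusRd; mem=0
  op20 P0: load  L1 → S/O on L1; bus BusRd; mem=8
  op21 P0: load  L1 → S/O on L1; bus (none); mem=8
  op22 P1: load  L1 → S/O on L1; bus (none); mem=8
  op23 P1: load  L1 → S/O on L1; bus (none); mem=8
  op24 P0: load  L1 → S/O on L1; bus (none); mem=8
  op25 P0: load  L0 → O/S on L0; bus (none); mem=0
  op26 P1: load  L2 → I/E on L2; bus (none); mem=80
  op27 P0: store L1 := 82 → M/I on L1; bus BusUpgr Flush; mem=60

state = I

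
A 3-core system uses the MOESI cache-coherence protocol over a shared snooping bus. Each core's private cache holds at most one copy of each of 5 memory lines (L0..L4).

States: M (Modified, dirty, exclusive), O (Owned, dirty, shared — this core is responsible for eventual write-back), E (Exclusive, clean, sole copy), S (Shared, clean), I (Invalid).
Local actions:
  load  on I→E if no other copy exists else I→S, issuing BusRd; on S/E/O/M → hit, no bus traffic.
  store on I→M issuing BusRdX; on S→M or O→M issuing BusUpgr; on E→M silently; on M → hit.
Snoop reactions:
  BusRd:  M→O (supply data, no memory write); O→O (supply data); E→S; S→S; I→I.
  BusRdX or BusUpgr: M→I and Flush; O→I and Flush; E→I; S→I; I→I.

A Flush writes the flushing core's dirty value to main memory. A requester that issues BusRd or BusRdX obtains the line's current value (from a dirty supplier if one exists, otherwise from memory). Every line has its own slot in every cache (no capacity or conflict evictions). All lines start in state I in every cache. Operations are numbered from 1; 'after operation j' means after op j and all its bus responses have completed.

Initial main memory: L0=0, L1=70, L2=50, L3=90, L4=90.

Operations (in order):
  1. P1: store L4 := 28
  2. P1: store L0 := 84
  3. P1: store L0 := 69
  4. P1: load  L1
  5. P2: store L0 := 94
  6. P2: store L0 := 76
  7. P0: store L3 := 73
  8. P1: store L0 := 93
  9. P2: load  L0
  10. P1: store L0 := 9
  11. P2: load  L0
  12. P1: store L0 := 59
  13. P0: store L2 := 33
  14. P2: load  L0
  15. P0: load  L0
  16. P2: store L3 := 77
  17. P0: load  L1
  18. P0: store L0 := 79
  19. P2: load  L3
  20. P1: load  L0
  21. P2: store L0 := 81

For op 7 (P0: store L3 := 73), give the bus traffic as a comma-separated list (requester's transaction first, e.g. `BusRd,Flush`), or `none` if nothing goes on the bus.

bus = BusRdX

1. P1: store L4 := 28  bus=[BusRdX]  L4: P0=I P1=M P2=I  mem[L4]=90
2. P1: store L0 := 84  bus=[BusRdX]  L0: P0=I P1=M P2=I  mem[L0]=0
3. P1: store L0 := 69  bus=[-]  L0: P0=I P1=M P2=I  mem[L0]=0
4. P1: load  L1  bus=[BusRd]  L1: P0=I P1=E P2=I  mem[L1]=70
5. P2: store L0 := 94  bus=[BusRdX,Flush]  L0: P0=I P1=I P2=M  mem[L0]=69
6. P2: store L0 := 76  bus=[-]  L0: P0=I P1=I P2=M  mem[L0]=69
7. P0: store L3 := 73  bus=[BusRdX]  L3: P0=M P1=I P2=I  mem[L3]=90
8. P1: store L0 := 93  bus=[BusRdX,Flush]  L0: P0=I P1=M P2=I  mem[L0]=76
9. P2: load  L0  bus=[BusRd]  L0: P0=I P1=O P2=S  mem[L0]=76
10. P1: store L0 := 9  bus=[BusUpgr]  L0: P0=I P1=M P2=I  mem[L0]=76
11. P2: load  L0  bus=[BusRd]  L0: P0=I P1=O P2=S  mem[L0]=76
12. P1: store L0 := 59  bus=[BusUpgr]  L0: P0=I P1=M P2=I  mem[L0]=76
13. P0: store L2 := 33  bus=[BusRdX]  L2: P0=M P1=I P2=I  mem[L2]=50
14. P2: load  L0  bus=[BusRd]  L0: P0=I P1=O P2=S  mem[L0]=76
15. P0: load  L0  bus=[BusRd]  L0: P0=S P1=O P2=S  mem[L0]=76
16. P2: store L3 := 77  bus=[BusRdX,Flush]  L3: P0=I P1=I P2=M  mem[L3]=73
17. P0: load  L1  bus=[BusRd]  L1: P0=S P1=S P2=I  mem[L1]=70
18. P0: store L0 := 79  bus=[BusUpgr,Flush]  L0: P0=M P1=I P2=I  mem[L0]=59
19. P2: load  L3  bus=[-]  L3: P0=I P1=I P2=M  mem[L3]=73
20. P1: load  L0  bus=[BusRd]  L0: P0=O P1=S P2=I  mem[L0]=59
21. P2: store L0 := 81  bus=[BusRdX,Flush]  L0: P0=I P1=I P2=M  mem[L0]=79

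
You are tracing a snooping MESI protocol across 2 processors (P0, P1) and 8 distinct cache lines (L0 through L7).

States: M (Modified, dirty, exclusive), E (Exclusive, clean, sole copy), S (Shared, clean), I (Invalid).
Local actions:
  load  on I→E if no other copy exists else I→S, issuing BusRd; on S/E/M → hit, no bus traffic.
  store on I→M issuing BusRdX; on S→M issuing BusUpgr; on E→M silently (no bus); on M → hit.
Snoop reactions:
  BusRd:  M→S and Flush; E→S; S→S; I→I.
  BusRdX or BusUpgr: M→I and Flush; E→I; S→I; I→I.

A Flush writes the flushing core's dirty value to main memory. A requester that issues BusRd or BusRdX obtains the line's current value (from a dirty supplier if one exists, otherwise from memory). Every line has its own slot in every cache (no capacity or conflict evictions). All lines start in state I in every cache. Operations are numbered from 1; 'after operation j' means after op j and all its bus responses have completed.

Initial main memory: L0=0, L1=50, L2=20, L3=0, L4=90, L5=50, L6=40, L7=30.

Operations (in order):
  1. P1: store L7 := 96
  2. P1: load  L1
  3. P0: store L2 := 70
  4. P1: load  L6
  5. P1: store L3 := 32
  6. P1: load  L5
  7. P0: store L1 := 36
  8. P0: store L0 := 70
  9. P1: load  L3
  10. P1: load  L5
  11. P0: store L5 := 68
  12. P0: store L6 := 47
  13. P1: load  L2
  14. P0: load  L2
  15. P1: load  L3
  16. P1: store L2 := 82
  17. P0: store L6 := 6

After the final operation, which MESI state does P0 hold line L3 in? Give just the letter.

state = I

1. P1: store L7 := 96  bus=[BusRdX]  L7: P0=I P1=M  mem[L7]=30
2. P1: load  L1  bus=[BusRd]  L1: P0=I P1=E  mem[L1]=50
3. P0: store L2 := 70  bus=[BusRdX]  L2: P0=M P1=I  mem[L2]=20
4. P1: load  L6  bus=[BusRd]  L6: P0=I P1=E  mem[L6]=40
5. P1: store L3 := 32  bus=[BusRdX]  L3: P0=I P1=M  mem[L3]=0
6. P1: load  L5  bus=[BusRd]  L5: P0=I P1=E  mem[L5]=50
7. P0: store L1 := 36  bus=[BusRdX]  L1: P0=M P1=I  mem[L1]=50
8. P0: store L0 := 70  bus=[BusRdX]  L0: P0=M P1=I  mem[L0]=0
9. P1: load  L3  bus=[-]  L3: P0=I P1=M  mem[L3]=0
10. P1: load  L5  bus=[-]  L5: P0=I P1=E  mem[L5]=50
11. P0: store L5 := 68  bus=[BusRdX]  L5: P0=M P1=I  mem[L5]=50
12. P0: store L6 := 47  bus=[BusRdX]  L6: P0=M P1=I  mem[L6]=40
13. P1: load  L2  bus=[BusRd,Flush]  L2: P0=S P1=S  mem[L2]=70
14. P0: load  L2  bus=[-]  L2: P0=S P1=S  mem[L2]=70
15. P1: load  L3  bus=[-]  L3: P0=I P1=M  mem[L3]=0
16. P1: store L2 := 82  bus=[BusUpgr]  L2: P0=I P1=M  mem[L2]=70
17. P0: store L6 := 6  bus=[-]  L6: P0=M P1=I  mem[L6]=40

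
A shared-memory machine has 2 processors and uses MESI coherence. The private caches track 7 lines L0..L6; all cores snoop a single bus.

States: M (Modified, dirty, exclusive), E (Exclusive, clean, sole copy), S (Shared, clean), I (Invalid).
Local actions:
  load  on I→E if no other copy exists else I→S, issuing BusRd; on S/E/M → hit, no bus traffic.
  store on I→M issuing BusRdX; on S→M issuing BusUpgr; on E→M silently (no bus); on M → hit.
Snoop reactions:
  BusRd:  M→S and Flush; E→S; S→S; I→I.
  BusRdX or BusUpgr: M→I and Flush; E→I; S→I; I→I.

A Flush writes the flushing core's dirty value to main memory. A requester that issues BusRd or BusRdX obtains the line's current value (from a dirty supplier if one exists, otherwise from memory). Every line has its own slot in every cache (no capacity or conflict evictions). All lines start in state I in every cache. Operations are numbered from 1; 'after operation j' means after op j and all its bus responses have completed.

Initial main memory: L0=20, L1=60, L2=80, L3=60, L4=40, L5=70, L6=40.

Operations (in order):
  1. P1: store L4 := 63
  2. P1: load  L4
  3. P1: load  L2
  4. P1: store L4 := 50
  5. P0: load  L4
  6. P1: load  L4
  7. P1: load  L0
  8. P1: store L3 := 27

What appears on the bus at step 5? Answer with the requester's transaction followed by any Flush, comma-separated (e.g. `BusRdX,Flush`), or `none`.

bus = BusRd,Flush

[1] P1: store L4 := 63 | P0:I, P1:M(63) | bus: BusRdX
[2] P1: load  L4 | P0:I, P1:M(63) | bus: none
[3] P1: load  L2 | P0:I, P1:E(80) | bus: BusRd
[4] P1: store L4 := 50 | P0:I, P1:M(50) | bus: none
[5] P0: load  L4 | P0:S(50), P1:S(50) | bus: BusRd,Flush
[6] P1: load  L4 | P0:S(50), P1:S(50) | bus: none
[7] P1: load  L0 | P0:I, P1:E(20) | bus: BusRd
[8] P1: store L3 := 27 | P0:I, P1:M(27) | bus: BusRdX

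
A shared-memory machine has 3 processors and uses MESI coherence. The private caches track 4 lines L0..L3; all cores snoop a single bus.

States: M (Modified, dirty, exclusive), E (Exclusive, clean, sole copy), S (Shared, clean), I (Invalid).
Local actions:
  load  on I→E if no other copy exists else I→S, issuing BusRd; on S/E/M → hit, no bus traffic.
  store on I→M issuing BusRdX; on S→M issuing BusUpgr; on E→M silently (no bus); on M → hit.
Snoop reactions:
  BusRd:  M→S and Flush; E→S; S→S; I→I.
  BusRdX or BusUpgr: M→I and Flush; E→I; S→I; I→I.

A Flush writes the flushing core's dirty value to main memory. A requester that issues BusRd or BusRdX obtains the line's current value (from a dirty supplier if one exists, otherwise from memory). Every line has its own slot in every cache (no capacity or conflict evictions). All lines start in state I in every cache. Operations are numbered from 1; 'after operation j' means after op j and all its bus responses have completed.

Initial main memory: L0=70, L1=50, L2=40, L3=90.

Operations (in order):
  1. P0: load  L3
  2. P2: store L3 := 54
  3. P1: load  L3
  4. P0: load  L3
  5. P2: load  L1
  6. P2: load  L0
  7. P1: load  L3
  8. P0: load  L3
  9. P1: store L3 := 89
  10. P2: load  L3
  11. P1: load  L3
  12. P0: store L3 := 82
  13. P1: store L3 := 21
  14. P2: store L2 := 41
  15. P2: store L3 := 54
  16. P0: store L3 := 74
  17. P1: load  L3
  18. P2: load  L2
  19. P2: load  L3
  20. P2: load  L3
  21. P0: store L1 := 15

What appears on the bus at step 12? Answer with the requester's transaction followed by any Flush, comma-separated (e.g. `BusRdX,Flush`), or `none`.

bus = BusRdX

  op1 P0: load  L3 → E/I/I on L3; bus BusRd; mem=90
  op2 P2: store L3 := 54 → I/I/M on L3; bus BusRdX; mem=90
  op3 P1: load  L3 → I/S/S on L3; bus BusRd Flush; mem=54
  op4 P0: load  L3 → S/S/S on L3; bus BusRd; mem=54
  op5 P2: load  L1 → I/I/E on L1; bus BusRd; mem=50
  op6 P2: load  L0 → I/I/E on L0; bus BusRd; mem=70
  op7 P1: load  L3 → S/S/S on L3; bus (none); mem=54
  op8 P0: load  L3 → S/S/S on L3; bus (none); mem=54
  op9 P1: store L3 := 89 → I/M/I on L3; bus BusUpgr; mem=54
  op10 P2: load  L3 → I/S/S on L3; bus BusRd Flush; mem=89
  op11 P1: load  L3 → I/S/S on L3; bus (none); mem=89
  op12 P0: store L3 := 82 → M/I/I on L3; bus BusRdX; mem=89
  op13 P1: store L3 := 21 → I/M/I on L3; bus BusRdX Flush; mem=82
  op14 P2: store L2 := 41 → I/I/M on L2; bus BusRdX; mem=40
  op15 P2: store L3 := 54 → I/I/M on L3; bus BusRdX Flush; mem=21
  op16 P0: store L3 := 74 → M/I/I on L3; bus BusRdX Flush; mem=54
  op17 P1: load  L3 → S/S/I on L3; bus BusRd Flush; mem=74
  op18 P2: load  L2 → I/I/M on L2; bus (none); mem=40
  op19 P2: load  L3 → S/S/S on L3; bus BusRd; mem=74
  op20 P2: load  L3 → S/S/S on L3; bus (none); mem=74
  op21 P0: store L1 := 15 → M/I/I on L1; bus BusRdX; mem=50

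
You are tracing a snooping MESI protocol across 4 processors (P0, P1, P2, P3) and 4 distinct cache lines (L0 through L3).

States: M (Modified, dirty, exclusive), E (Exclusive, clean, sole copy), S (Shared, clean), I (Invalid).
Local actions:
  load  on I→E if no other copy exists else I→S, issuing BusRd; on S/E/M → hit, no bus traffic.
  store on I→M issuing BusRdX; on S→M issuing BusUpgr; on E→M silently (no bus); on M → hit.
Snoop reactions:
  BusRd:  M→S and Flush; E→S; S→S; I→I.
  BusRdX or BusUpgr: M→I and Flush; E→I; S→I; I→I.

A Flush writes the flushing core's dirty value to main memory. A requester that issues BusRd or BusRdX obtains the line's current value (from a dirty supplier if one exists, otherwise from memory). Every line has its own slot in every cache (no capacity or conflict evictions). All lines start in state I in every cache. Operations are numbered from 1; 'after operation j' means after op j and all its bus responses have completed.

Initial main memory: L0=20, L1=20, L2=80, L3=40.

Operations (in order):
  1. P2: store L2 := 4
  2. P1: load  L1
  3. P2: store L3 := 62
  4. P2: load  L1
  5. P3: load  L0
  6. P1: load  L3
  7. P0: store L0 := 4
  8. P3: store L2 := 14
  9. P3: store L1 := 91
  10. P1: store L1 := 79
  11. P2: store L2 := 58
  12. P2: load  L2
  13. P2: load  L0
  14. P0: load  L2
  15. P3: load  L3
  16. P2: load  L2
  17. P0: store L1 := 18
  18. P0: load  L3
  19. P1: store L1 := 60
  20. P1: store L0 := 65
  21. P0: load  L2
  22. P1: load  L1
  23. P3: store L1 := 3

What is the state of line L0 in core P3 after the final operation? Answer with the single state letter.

[1] P2: store L2 := 4 | P0:I, P1:I, P2:M(4), P3:I | bus: BusRdX
[2] P1: load  L1 | P0:I, P1:E(20), P2:I, P3:I | bus: BusRd
[3] P2: store L3 := 62 | P0:I, P1:I, P2:M(62), P3:I | bus: BusRdX
[4] P2: load  L1 | P0:I, P1:S(20), P2:S(20), P3:I | bus: BusRd
[5] P3: load  L0 | P0:I, P1:I, P2:I, P3:E(20) | bus: BusRd
[6] P1: load  L3 | P0:I, P1:S(62), P2:S(62), P3:I | bus: BusRd,Flush
[7] P0: store L0 := 4 | P0:M(4), P1:I, P2:I, P3:I | bus: BusRdX
[8] P3: store L2 := 14 | P0:I, P1:I, P2:I, P3:M(14) | bus: BusRdX,Flush
[9] P3: store L1 := 91 | P0:I, P1:I, P2:I, P3:M(91) | bus: BusRdX
[10] P1: store L1 := 79 | P0:I, P1:M(79), P2:I, P3:I | bus: BusRdX,Flush
[11] P2: store L2 := 58 | P0:I, P1:I, P2:M(58), P3:I | bus: BusRdX,Flush
[12] P2: load  L2 | P0:I, P1:I, P2:M(58), P3:I | bus: none
[13] P2: load  L0 | P0:S(4), P1:I, P2:S(4), P3:I | bus: BusRd,Flush
[14] P0: load  L2 | P0:S(58), P1:I, P2:S(58), P3:I | bus: BusRd,Flush
[15] P3: load  L3 | P0:I, P1:S(62), P2:S(62), P3:S(62) | bus: BusRd
[16] P2: load  L2 | P0:S(58), P1:I, P2:S(58), P3:I | bus: none
[17] P0: store L1 := 18 | P0:M(18), P1:I, P2:I, P3:I | bus: BusRdX,Flush
[18] P0: load  L3 | P0:S(62), P1:S(62), P2:S(62), P3:S(62) | bus: BusRd
[19] P1: store L1 := 60 | P0:I, P1:M(60), P2:I, P3:I | bus: BusRdX,Flush
[20] P1: store L0 := 65 | P0:I, P1:M(65), P2:I, P3:I | bus: BusRdX
[21] P0: load  L2 | P0:S(58), P1:I, P2:S(58), P3:I | bus: none
[22] P1: load  L1 | P0:I, P1:M(60), P2:I, P3:I | bus: none
[23] P3: store L1 := 3 | P0:I, P1:I, P2:I, P3:M(3) | bus: BusRdX,Flush

state = I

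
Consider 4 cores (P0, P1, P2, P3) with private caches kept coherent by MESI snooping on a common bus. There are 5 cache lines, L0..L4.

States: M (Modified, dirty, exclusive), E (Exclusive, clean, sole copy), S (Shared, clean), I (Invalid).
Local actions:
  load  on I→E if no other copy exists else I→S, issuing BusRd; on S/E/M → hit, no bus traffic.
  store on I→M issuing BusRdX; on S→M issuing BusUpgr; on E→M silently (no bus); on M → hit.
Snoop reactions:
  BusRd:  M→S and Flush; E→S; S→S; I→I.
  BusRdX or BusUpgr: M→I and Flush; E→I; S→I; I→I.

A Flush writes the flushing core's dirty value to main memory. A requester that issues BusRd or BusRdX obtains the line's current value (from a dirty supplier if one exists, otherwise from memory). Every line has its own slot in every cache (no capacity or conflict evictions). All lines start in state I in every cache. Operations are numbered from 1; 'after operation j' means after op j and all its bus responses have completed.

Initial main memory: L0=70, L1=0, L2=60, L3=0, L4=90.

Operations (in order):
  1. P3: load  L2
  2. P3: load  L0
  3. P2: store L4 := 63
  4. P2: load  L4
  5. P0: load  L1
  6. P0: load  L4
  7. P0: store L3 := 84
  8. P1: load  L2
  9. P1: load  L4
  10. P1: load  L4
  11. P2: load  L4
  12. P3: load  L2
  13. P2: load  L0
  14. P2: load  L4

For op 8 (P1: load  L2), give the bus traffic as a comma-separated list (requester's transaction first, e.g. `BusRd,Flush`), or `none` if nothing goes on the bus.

bus = BusRd

[1] P3: load  L2 | P0:I, P1:I, P2:I, P3:E(60) | bus: BusRd
[2] P3: load  L0 | P0:I, P1:I, P2:I, P3:E(70) | bus: BusRd
[3] P2: store L4 := 63 | P0:I, P1:I, P2:M(63), P3:I | bus: BusRdX
[4] P2: load  L4 | P0:I, P1:I, P2:M(63), P3:I | bus: none
[5] P0: load  L1 | P0:E(0), P1:I, P2:I, P3:I | bus: BusRd
[6] P0: load  L4 | P0:S(63), P1:I, P2:S(63), P3:I | bus: BusRd,Flush
[7] P0: store L3 := 84 | P0:M(84), P1:I, P2:I, P3:I | bus: BusRdX
[8] P1: load  L2 | P0:I, P1:S(60), P2:I, P3:S(60) | bus: BusRd
[9] P1: load  L4 | P0:S(63), P1:S(63), P2:S(63), P3:I | bus: BusRd
[10] P1: load  L4 | P0:S(63), P1:S(63), P2:S(63), P3:I | bus: none
[11] P2: load  L4 | P0:S(63), P1:S(63), P2:S(63), P3:I | bus: none
[12] P3: load  L2 | P0:I, P1:S(60), P2:I, P3:S(60) | bus: none
[13] P2: load  L0 | P0:I, P1:I, P2:S(70), P3:S(70) | bus: BusRd
[14] P2: load  L4 | P0:S(63), P1:S(63), P2:S(63), P3:I | bus: none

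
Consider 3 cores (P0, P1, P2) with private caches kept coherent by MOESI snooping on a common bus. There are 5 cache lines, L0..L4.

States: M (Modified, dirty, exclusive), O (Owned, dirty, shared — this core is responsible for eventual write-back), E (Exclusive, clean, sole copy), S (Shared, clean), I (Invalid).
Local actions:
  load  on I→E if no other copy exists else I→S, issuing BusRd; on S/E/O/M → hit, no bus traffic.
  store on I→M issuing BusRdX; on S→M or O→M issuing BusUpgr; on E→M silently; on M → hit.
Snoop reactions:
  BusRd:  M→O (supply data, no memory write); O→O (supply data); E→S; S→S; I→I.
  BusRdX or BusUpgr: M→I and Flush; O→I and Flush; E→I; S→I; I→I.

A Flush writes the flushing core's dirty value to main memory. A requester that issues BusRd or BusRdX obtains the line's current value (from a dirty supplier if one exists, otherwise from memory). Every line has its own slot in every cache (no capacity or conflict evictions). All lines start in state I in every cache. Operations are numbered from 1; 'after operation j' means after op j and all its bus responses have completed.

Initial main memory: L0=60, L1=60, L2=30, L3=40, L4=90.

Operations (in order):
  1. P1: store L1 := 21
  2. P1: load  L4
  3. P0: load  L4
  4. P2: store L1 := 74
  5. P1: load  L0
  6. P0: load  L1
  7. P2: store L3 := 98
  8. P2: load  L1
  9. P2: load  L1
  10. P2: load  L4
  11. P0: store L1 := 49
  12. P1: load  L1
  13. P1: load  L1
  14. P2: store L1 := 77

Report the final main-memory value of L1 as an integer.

memory[L1] = 49

  op1 P1: store L1 := 21 → I/M/I on L1; bus BusRdX; mem=60
  op2 P1: load  L4 → I/E/I on L4; bus BusRd; mem=90
  op3 P0: load  L4 → S/S/I on L4; bus BusRd; mem=90
  op4 P2: store L1 := 74 → I/I/M on L1; bus BusRdX Flush; mem=21
  op5 P1: load  L0 → I/E/I on L0; bus BusRd; mem=60
  op6 P0: load  L1 → S/I/O on L1; bus BusRd; mem=21
  op7 P2: store L3 := 98 → I/I/M on L3; bus BusRdX; mem=40
  op8 P2: load  L1 → S/I/O on L1; bus (none); mem=21
  op9 P2: load  L1 → S/I/O on L1; bus (none); mem=21
  op10 P2: load  L4 → S/S/S on L4; bus BusRd; mem=90
  op11 P0: store L1 := 49 → M/I/I on L1; bus BusUpgr Flush; mem=74
  op12 P1: load  L1 → O/S/I on L1; bus BusRd; mem=74
  op13 P1: load  L1 → O/S/I on L1; bus (none); mem=74
  op14 P2: store L1 := 77 → I/I/M on L1; bus BusRdX Flush; mem=49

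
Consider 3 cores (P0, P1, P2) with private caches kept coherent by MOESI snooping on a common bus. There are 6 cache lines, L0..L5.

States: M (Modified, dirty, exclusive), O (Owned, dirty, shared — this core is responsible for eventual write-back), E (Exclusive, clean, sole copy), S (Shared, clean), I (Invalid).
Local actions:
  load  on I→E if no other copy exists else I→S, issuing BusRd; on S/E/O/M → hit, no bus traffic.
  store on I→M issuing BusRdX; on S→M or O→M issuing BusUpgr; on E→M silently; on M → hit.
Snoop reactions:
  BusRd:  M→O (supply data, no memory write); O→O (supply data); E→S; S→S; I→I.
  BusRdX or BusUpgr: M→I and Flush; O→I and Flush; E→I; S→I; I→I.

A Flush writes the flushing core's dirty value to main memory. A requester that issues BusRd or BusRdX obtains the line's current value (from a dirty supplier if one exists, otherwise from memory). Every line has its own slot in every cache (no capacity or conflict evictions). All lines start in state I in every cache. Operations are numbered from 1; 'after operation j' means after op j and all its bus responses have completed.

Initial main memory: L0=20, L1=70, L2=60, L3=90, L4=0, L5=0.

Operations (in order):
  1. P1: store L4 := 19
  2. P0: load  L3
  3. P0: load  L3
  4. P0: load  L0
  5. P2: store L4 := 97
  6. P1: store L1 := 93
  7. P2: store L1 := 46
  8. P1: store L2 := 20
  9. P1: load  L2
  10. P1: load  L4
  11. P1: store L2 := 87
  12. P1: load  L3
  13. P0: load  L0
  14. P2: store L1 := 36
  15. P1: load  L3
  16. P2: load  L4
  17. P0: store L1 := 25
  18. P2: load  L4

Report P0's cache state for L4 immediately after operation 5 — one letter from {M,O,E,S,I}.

  op1 P1: store L4 := 19 → I/M/I on L4; bus BusRdX; mem=0
  op2 P0: load  L3 → E/I/I on L3; bus BusRd; mem=90
  op3 P0: load  L3 → E/I/I on L3; bus (none); mem=90
  op4 P0: load  L0 → E/I/I on L0; bus BusRd; mem=20
  op5 P2: store L4 := 97 → I/I/M on L4; bus BusRdX Flush; mem=19
  op6 P1: store L1 := 93 → I/M/I on L1; bus BusRdX; mem=70
  op7 P2: store L1 := 46 → I/I/M on L1; bus BusRdX Flush; mem=93
  op8 P1: store L2 := 20 → I/M/I on L2; bus BusRdX; mem=60
  op9 P1: load  L2 → I/M/I on L2; bus (none); mem=60
  op10 P1: load  L4 → I/S/O on L4; bus BusRd; mem=19
  op11 P1: store L2 := 87 → I/M/I on L2; bus (none); mem=60
  op12 P1: load  L3 → S/S/I on L3; bus BusRd; mem=90
  op13 P0: load  L0 → E/I/I on L0; bus (none); mem=20
  op14 P2: store L1 := 36 → I/I/M on L1; bus (none); mem=93
  op15 P1: load  L3 → S/S/I on L3; bus (none); mem=90
  op16 P2: load  L4 → I/S/O on L4; bus (none); mem=19
  op17 P0: store L1 := 25 → M/I/I on L1; bus BusRdX Flush; mem=36
  op18 P2: load  L4 → I/S/O on L4; bus (none); mem=19

state = I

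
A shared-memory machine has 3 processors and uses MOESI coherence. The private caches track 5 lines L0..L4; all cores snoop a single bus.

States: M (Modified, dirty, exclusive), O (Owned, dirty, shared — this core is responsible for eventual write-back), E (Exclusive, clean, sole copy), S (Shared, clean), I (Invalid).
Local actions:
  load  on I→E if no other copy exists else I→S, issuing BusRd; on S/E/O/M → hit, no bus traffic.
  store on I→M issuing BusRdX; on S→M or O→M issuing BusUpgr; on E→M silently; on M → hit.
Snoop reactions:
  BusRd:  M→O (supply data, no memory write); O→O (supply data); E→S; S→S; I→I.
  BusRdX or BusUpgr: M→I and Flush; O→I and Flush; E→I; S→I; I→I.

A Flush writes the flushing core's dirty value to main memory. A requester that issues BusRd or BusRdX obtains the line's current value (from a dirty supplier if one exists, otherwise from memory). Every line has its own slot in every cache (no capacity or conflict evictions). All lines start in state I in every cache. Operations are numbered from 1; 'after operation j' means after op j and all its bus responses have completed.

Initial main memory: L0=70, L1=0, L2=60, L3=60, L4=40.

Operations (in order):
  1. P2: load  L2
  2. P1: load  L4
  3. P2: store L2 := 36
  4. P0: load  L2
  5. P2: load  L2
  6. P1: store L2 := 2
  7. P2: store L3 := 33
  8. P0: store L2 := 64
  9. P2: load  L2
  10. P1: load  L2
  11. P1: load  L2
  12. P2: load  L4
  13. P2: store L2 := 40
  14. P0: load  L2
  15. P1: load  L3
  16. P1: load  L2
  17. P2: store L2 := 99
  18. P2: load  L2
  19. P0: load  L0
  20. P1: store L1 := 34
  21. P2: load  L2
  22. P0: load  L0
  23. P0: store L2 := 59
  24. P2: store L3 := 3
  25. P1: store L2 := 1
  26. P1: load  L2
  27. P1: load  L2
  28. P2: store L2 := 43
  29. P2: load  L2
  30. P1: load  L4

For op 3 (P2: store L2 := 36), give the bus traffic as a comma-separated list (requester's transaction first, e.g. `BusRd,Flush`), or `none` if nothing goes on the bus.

1. P2: load  L2  bus=[BusRd]  L2: P0=I P1=I P2=E  mem[L2]=60
2. P1: load  L4  bus=[BusRd]  L4: P0=I P1=E P2=I  mem[L4]=40
3. P2: store L2 := 36  bus=[-]  L2: P0=I P1=I P2=M  mem[L2]=60
4. P0: load  L2  bus=[BusRd]  L2: P0=S P1=I P2=O  mem[L2]=60
5. P2: load  L2  bus=[-]  L2: P0=S P1=I P2=O  mem[L2]=60
6. P1: store L2 := 2  bus=[BusRdX,Flush]  L2: P0=I P1=M P2=I  mem[L2]=36
7. P2: store L3 := 33  bus=[BusRdX]  L3: P0=I P1=I P2=M  mem[L3]=60
8. P0: store L2 := 64  bus=[BusRdX,Flush]  L2: P0=M P1=I P2=I  mem[L2]=2
9. P2: load  L2  bus=[BusRd]  L2: P0=O P1=I P2=S  mem[L2]=2
10. P1: load  L2  bus=[BusRd]  L2: P0=O P1=S P2=S  mem[L2]=2
11. P1: load  L2  bus=[-]  L2: P0=O P1=S P2=S  mem[L2]=2
12. P2: load  L4  bus=[BusRd]  L4: P0=I P1=S P2=S  mem[L4]=40
13. P2: store L2 := 40  bus=[BusUpgr,Flush]  L2: P0=I P1=I P2=M  mem[L2]=64
14. P0: load  L2  bus=[BusRd]  L2: P0=S P1=I P2=O  mem[L2]=64
15. P1: load  L3  bus=[BusRd]  L3: P0=I P1=S P2=O  mem[L3]=60
16. P1: load  L2  bus=[BusRd]  L2: P0=S P1=S P2=O  mem[L2]=64
17. P2: store L2 := 99  bus=[BusUpgr]  L2: P0=I P1=I P2=M  mem[L2]=64
18. P2: load  L2  bus=[-]  L2: P0=I P1=I P2=M  mem[L2]=64
19. P0: load  L0  bus=[BusRd]  L0: P0=E P1=I P2=I  mem[L0]=70
20. P1: store L1 := 34  bus=[BusRdX]  L1: P0=I P1=M P2=I  mem[L1]=0
21. P2: load  L2  bus=[-]  L2: P0=I P1=I P2=M  mem[L2]=64
22. P0: load  L0  bus=[-]  L0: P0=E P1=I P2=I  mem[L0]=70
23. P0: store L2 := 59  bus=[BusRdX,Flush]  L2: P0=M P1=I P2=I  mem[L2]=99
24. P2: store L3 := 3  bus=[BusUpgr]  L3: P0=I P1=I P2=M  mem[L3]=60
25. P1: store L2 := 1  bus=[BusRdX,Flush]  L2: P0=I P1=M P2=I  mem[L2]=59
26. P1: load  L2  bus=[-]  L2: P0=I P1=M P2=I  mem[L2]=59
27. P1: load  L2  bus=[-]  L2: P0=I P1=M P2=I  mem[L2]=59
28. P2: store L2 := 43  bus=[BusRdX,Flush]  L2: P0=I P1=I P2=M  mem[L2]=1
29. P2: load  L2  bus=[-]  L2: P0=I P1=I P2=M  mem[L2]=1
30. P1: load  L4  bus=[-]  L4: P0=I P1=S P2=S  mem[L4]=40

bus = none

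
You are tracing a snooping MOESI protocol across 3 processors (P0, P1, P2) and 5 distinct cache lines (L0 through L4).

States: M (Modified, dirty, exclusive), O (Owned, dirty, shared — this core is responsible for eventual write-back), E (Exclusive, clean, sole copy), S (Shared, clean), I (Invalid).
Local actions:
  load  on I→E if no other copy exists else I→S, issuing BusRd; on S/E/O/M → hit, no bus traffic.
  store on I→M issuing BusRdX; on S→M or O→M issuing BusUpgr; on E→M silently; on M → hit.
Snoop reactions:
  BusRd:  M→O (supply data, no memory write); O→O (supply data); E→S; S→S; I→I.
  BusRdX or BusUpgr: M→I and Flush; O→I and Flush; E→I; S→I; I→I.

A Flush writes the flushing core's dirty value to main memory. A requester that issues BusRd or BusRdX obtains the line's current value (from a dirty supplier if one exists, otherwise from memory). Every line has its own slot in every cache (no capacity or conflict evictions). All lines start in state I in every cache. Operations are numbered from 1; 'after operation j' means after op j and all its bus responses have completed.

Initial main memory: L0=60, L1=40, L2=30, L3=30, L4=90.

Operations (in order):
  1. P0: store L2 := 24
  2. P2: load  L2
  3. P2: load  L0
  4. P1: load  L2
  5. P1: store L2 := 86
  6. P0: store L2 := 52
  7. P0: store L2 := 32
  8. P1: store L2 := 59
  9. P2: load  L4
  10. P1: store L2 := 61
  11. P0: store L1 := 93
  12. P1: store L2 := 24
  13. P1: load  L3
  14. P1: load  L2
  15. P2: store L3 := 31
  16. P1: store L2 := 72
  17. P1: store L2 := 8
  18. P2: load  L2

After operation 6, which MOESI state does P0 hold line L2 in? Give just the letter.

[1] P0: store L2 := 24 | P0:M(24), P1:I, P2:I | bus: BusRdX
[2] P2: load  L2 | P0:O(24), P1:I, P2:S(24) | bus: BusRd
[3] P2: load  L0 | P0:I, P1:I, P2:E(60) | bus: BusRd
[4] P1: load  L2 | P0:O(24), P1:S(24), P2:S(24) | bus: BusRd
[5] P1: store L2 := 86 | P0:I, P1:M(86), P2:I | bus: BusUpgr,Flush
[6] P0: store L2 := 52 | P0:M(52), P1:I, P2:I | bus: BusRdX,Flush
[7] P0: store L2 := 32 | P0:M(32), P1:I, P2:I | bus: none
[8] P1: store L2 := 59 | P0:I, P1:M(59), P2:I | bus: BusRdX,Flush
[9] P2: load  L4 | P0:I, P1:I, P2:E(90) | bus: BusRd
[10] P1: store L2 := 61 | P0:I, P1:M(61), P2:I | bus: none
[11] P0: store L1 := 93 | P0:M(93), P1:I, P2:I | bus: BusRdX
[12] P1: store L2 := 24 | P0:I, P1:M(24), P2:I | bus: none
[13] P1: load  L3 | P0:I, P1:E(30), P2:I | bus: BusRd
[14] P1: load  L2 | P0:I, P1:M(24), P2:I | bus: none
[15] P2: store L3 := 31 | P0:I, P1:I, P2:M(31) | bus: BusRdX
[16] P1: store L2 := 72 | P0:I, P1:M(72), P2:I | bus: none
[17] P1: store L2 := 8 | P0:I, P1:M(8), P2:I | bus: none
[18] P2: load  L2 | P0:I, P1:O(8), P2:S(8) | bus: BusRd

state = M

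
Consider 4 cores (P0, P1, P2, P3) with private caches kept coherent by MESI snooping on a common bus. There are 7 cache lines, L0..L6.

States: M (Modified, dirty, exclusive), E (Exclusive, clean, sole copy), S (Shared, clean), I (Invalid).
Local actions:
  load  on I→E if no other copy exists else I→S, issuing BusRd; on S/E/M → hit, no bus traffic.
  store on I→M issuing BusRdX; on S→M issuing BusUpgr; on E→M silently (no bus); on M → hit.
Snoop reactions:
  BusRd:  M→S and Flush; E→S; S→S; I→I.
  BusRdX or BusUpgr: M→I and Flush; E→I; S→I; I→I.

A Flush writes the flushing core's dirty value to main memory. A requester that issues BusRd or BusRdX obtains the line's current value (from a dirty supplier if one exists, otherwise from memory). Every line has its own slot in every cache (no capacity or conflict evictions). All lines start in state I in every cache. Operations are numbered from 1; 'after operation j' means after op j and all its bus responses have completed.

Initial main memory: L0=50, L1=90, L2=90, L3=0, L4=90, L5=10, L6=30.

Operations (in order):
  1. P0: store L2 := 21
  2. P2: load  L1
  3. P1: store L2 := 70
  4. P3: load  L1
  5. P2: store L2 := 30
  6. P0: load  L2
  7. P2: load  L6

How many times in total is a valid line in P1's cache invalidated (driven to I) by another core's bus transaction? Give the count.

invalidations = 1

[1] P0: store L2 := 21 | P0:M(21), P1:I, P2:I, P3:I | bus: BusRdX
[2] P2: load  L1 | P0:I, P1:I, P2:E(90), P3:I | bus: BusRd
[3] P1: store L2 := 70 | P0:I, P1:M(70), P2:I, P3:I | bus: BusRdX,Flush
[4] P3: load  L1 | P0:I, P1:I, P2:S(90), P3:S(90) | bus: BusRd
[5] P2: store L2 := 30 | P0:I, P1:I, P2:M(30), P3:I | bus: BusRdX,Flush
[6] P0: load  L2 | P0:S(30), P1:I, P2:S(30), P3:I | bus: BusRd,Flush
[7] P2: load  L6 | P0:I, P1:I, P2:E(30), P3:I | bus: BusRd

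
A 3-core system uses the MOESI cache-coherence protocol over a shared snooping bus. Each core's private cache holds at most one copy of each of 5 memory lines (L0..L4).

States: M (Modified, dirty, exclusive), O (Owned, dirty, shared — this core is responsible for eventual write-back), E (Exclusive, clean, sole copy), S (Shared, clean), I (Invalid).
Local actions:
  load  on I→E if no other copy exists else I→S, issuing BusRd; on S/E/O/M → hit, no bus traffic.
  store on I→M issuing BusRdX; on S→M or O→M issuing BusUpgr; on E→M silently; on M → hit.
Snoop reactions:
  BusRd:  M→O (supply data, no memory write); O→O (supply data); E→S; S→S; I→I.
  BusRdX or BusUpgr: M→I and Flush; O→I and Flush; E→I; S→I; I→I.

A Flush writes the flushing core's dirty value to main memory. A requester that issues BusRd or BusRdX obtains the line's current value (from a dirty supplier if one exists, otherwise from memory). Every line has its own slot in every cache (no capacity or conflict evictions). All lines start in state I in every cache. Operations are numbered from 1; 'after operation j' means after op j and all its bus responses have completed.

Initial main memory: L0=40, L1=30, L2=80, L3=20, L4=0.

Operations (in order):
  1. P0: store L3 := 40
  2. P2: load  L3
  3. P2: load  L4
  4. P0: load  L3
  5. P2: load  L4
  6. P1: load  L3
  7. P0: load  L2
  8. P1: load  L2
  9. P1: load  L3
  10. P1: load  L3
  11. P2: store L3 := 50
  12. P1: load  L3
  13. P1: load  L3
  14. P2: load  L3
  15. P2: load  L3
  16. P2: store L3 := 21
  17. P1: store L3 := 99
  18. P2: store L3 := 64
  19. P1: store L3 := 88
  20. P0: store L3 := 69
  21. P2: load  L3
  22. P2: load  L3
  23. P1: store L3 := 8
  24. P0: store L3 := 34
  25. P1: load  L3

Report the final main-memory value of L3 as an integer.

memory[L3] = 8

1. P0: store L3 := 40  bus=[BusRdX]  L3: P0=M P1=I P2=I  mem[L3]=20
2. P2: load  L3  bus=[BusRd]  L3: P0=O P1=I P2=S  mem[L3]=20
3. P2: load  L4  bus=[BusRd]  L4: P0=I P1=I P2=E  mem[L4]=0
4. P0: load  L3  bus=[-]  L3: P0=O P1=I P2=S  mem[L3]=20
5. P2: load  L4  bus=[-]  L4: P0=I P1=I P2=E  mem[L4]=0
6. P1: load  L3  bus=[BusRd]  L3: P0=O P1=S P2=S  mem[L3]=20
7. P0: load  L2  bus=[BusRd]  L2: P0=E P1=I P2=I  mem[L2]=80
8. P1: load  L2  bus=[BusRd]  L2: P0=S P1=S P2=I  mem[L2]=80
9. P1: load  L3  bus=[-]  L3: P0=O P1=S P2=S  mem[L3]=20
10. P1: load  L3  bus=[-]  L3: P0=O P1=S P2=S  mem[L3]=20
11. P2: store L3 := 50  bus=[BusUpgr,Flush]  L3: P0=I P1=I P2=M  mem[L3]=40
12. P1: load  L3  bus=[BusRd]  L3: P0=I P1=S P2=O  mem[L3]=40
13. P1: load  L3  bus=[-]  L3: P0=I P1=S P2=O  mem[L3]=40
14. P2: load  L3  bus=[-]  L3: P0=I P1=S P2=O  mem[L3]=40
15. P2: load  L3  bus=[-]  L3: P0=I P1=S P2=O  mem[L3]=40
16. P2: store L3 := 21  bus=[BusUpgr]  L3: P0=I P1=I P2=M  mem[L3]=40
17. P1: store L3 := 99  bus=[BusRdX,Flush]  L3: P0=I P1=M P2=I  mem[L3]=21
18. P2: store L3 := 64  bus=[BusRdX,Flush]  L3: P0=I P1=I P2=M  mem[L3]=99
19. P1: store L3 := 88  bus=[BusRdX,Flush]  L3: P0=I P1=M P2=I  mem[L3]=64
20. P0: store L3 := 69  bus=[BusRdX,Flush]  L3: P0=M P1=I P2=I  mem[L3]=88
21. P2: load  L3  bus=[BusRd]  L3: P0=O P1=I P2=S  mem[L3]=88
22. P2: load  L3  bus=[-]  L3: P0=O P1=I P2=S  mem[L3]=88
23. P1: store L3 := 8  bus=[BusRdX,Flush]  L3: P0=I P1=M P2=I  mem[L3]=69
24. P0: store L3 := 34  bus=[BusRdX,Flush]  L3: P0=M P1=I P2=I  mem[L3]=8
25. P1: load  L3  bus=[BusRd]  L3: P0=O P1=S P2=I  mem[L3]=8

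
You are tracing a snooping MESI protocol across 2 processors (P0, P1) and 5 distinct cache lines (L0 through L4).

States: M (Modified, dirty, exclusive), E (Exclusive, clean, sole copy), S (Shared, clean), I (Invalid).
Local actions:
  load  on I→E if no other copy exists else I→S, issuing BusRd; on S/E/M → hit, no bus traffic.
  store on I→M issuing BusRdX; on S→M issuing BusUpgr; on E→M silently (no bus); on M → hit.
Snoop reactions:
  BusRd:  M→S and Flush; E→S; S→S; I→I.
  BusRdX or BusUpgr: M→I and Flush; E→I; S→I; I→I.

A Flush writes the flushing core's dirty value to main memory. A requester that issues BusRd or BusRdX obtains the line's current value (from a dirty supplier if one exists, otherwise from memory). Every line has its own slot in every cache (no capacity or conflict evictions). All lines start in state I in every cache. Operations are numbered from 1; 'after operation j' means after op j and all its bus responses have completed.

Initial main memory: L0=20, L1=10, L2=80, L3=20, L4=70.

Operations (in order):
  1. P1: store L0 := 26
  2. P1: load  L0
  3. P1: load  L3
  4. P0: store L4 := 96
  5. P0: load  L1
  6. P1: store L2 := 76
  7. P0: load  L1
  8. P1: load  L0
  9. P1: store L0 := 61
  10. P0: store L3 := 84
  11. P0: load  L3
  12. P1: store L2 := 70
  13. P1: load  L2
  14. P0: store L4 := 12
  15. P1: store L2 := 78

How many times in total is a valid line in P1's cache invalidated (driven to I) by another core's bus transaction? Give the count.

1. P1: store L0 := 26  bus=[BusRdX]  L0: P0=I P1=M  mem[L0]=20
2. P1: load  L0  bus=[-]  L0: P0=I P1=M  mem[L0]=20
3. P1: load  L3  bus=[BusRd]  L3: P0=I P1=E  mem[L3]=20
4. P0: store L4 := 96  bus=[BusRdX]  L4: P0=M P1=I  mem[L4]=70
5. P0: load  L1  bus=[BusRd]  L1: P0=E P1=I  mem[L1]=10
6. P1: store L2 := 76  bus=[BusRdX]  L2: P0=I P1=M  mem[L2]=80
7. P0: load  L1  bus=[-]  L1: P0=E P1=I  mem[L1]=10
8. P1: load  L0  bus=[-]  L0: P0=I P1=M  mem[L0]=20
9. P1: store L0 := 61  bus=[-]  L0: P0=I P1=M  mem[L0]=20
10. P0: store L3 := 84  bus=[BusRdX]  L3: P0=M P1=I  mem[L3]=20
11. P0: load  L3  bus=[-]  L3: P0=M P1=I  mem[L3]=20
12. P1: store L2 := 70  bus=[-]  L2: P0=I P1=M  mem[L2]=80
13. P1: load  L2  bus=[-]  L2: P0=I P1=M  mem[L2]=80
14. P0: store L4 := 12  bus=[-]  L4: P0=M P1=I  mem[L4]=70
15. P1: store L2 := 78  bus=[-]  L2: P0=I P1=M  mem[L2]=80

invalidations = 1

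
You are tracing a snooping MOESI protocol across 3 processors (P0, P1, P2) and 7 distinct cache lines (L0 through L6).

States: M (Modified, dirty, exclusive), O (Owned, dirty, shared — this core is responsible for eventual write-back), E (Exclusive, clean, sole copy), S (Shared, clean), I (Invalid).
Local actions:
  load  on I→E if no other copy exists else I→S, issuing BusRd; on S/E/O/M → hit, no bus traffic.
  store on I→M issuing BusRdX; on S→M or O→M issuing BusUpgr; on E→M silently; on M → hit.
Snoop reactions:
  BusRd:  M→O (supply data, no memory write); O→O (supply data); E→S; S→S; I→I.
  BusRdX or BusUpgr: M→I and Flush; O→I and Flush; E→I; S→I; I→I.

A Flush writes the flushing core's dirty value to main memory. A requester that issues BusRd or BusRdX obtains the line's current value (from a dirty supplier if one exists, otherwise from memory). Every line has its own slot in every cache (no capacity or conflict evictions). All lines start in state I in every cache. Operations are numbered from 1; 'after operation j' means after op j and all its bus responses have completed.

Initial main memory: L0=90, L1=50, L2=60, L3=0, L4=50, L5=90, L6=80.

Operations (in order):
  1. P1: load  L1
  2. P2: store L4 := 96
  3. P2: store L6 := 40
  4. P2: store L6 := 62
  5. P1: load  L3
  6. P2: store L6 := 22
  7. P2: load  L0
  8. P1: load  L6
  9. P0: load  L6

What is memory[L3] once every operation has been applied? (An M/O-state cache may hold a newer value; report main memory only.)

memory[L3] = 0

1. P1: load  L1  bus=[BusRd]  L1: P0=I P1=E P2=I  mem[L1]=50
2. P2: store L4 := 96  bus=[BusRdX]  L4: P0=I P1=I P2=M  mem[L4]=50
3. P2: store L6 := 40  bus=[BusRdX]  L6: P0=I P1=I P2=M  mem[L6]=80
4. P2: store L6 := 62  bus=[-]  L6: P0=I P1=I P2=M  mem[L6]=80
5. P1: load  L3  bus=[BusRd]  L3: P0=I P1=E P2=I  mem[L3]=0
6. P2: store L6 := 22  bus=[-]  L6: P0=I P1=I P2=M  mem[L6]=80
7. P2: load  L0  bus=[BusRd]  L0: P0=I P1=I P2=E  mem[L0]=90
8. P1: load  L6  bus=[BusRd]  L6: P0=I P1=S P2=O  mem[L6]=80
9. P0: load  L6  bus=[BusRd]  L6: P0=S P1=S P2=O  mem[L6]=80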